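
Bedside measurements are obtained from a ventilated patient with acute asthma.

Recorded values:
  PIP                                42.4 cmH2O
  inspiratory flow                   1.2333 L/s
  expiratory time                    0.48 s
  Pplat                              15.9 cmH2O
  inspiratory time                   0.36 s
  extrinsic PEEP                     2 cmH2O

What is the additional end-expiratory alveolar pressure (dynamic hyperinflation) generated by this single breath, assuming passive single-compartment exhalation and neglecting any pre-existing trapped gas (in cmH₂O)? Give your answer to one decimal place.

6.9

Vt = flow × Ti = 1.2333 L/s × 0.36 s × 1000 mL/L = 443.99 mL.
R = (PIP − Pplat)/V̇ = (42.4 − 15.9) / 1.2333 = 26.5/1.2333 = 21.487 cmH2O·s/L.
C = Vt/(Pplat − PEEP) = 443.99 / (15.9 − 2) = 443.99/13.9 = 31.942 mL/cmH2O.
τ = R × C = 21.487 × 0.03194 L/cmH2O = 0.6863 s.
Fraction remaining = e^(−Te/τ) = e^(−0.48/0.6863) = 0.4969; trapped volume = 443.99 × 0.4969 = 220.62 mL.
Additional alveolar pressure from trapping ≈ V_trapped / C = 220.62 / 31.942 = 6.907 cmH2O.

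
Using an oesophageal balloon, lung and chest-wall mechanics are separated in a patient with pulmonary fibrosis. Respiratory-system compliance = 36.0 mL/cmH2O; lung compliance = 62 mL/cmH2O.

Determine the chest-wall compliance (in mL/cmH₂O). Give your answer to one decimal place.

85.8

1/Ccw = 1/Crs − 1/CL.
1/Ccw = 1/36.0 − 1/62 = 0.01165.
Ccw = 85.837 mL/cmH2O.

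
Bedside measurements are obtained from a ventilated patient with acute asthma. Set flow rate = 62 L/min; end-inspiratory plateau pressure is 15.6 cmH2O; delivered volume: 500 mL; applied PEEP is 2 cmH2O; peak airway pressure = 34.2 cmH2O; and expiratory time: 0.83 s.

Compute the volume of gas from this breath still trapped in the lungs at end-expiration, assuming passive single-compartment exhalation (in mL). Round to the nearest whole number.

143

Flow: 62 L/min ÷ 60 = 1.0333 L/s.
R = (PIP − Pplat)/V̇ = (34.2 − 15.6) / 1.0333 = 18.6/1.0333 = 18.001 cmH2O·s/L.
C = Vt/(Pplat − PEEP) = 500.0 / (15.6 − 2) = 500.0/13.6 = 36.765 mL/cmH2O.
τ = R × C = 18.001 × 0.03677 L/cmH2O = 0.6619 s.
Fraction remaining = e^(−Te/τ) = e^(−0.83/0.6619) = 0.2854.
Trapped volume = 500.0 × 0.2854 = 142.7 mL.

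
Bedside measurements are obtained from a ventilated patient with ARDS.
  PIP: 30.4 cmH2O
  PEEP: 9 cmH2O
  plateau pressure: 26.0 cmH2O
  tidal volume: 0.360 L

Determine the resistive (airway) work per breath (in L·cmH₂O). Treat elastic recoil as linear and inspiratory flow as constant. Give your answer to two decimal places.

1.58

With constant inspiratory flow the resistive pressure is constant at PIP − Pplat = 30.4 − 26.0 = 4.4 cmH2O, so resistive work = 4.4 × 0.360 = 1.584 L·cmH2O.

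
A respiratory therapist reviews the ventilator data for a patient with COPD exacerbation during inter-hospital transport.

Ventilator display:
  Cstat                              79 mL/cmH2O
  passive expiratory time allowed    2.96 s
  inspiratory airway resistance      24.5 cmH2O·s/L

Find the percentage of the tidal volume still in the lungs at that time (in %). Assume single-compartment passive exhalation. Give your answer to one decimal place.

τ = R × C = 24.5 × 79 mL/cmH2O = 24.5 × 0.079 L/cmH2O = 1.936 s.
Passive exhalation: V(t)/V₀ = e^(−t/τ) = e^(−2.96/1.936) = 0.2168.
Fraction remaining = 0.2168 → 21.68%.

21.7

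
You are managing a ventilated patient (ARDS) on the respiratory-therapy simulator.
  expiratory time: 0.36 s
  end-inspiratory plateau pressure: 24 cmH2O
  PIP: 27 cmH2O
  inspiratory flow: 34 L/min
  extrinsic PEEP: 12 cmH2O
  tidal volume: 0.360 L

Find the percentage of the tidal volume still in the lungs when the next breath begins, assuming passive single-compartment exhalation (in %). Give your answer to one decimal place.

Flow: 34 L/min ÷ 60 = 0.5667 L/s.
R = (PIP − Pplat)/V̇ = (27 − 24) / 0.5667 = 3.0/0.5667 = 5.294 cmH2O·s/L.
C = Vt/(Pplat − PEEP) = 360.0 / (24 − 12) = 360.0/12.0 = 30.0 mL/cmH2O.
τ = R × C = 5.294 × 0.03 L/cmH2O = 0.1588 s.
Fraction remaining at end-expiration = e^(−Te/τ) = e^(−0.36/0.1588) = 0.1036 → 10.36%.

10.4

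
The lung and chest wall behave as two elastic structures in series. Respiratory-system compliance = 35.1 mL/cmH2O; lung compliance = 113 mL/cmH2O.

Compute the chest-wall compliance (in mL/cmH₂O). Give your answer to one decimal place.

1/Ccw = 1/Crs − 1/CL.
1/Ccw = 1/35.1 − 1/113 = 0.01964.
Ccw = 50.916 mL/cmH2O.

50.9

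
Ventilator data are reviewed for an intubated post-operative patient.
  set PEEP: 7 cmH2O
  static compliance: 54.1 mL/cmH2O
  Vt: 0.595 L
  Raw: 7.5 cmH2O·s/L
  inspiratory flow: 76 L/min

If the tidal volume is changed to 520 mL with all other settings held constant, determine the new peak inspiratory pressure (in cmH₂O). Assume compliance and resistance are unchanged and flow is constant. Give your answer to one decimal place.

Flow: 76 L/min ÷ 60 = 1.2667 L/s.
PIP = Vt/C + R·V̇ + PEEP (constant-flow equation of motion).
Only the elastic term changes: ΔPIP = ΔVt / C = (520 − 595) / 54.1 = -1.386 cmH2O.
Original PIP = 595/54.1 + 7.5×1.2667 + 7 = 27.498 cmH2O; new PIP = 27.498 + (-1.386) = 26.112 cmH2O.

26.1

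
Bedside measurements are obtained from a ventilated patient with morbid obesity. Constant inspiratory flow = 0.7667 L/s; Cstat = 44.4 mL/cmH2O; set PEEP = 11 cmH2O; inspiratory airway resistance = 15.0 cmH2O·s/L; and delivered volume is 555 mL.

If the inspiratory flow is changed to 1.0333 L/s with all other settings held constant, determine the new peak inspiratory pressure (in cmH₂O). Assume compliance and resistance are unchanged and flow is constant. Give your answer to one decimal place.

39.0

PIP = Vt/C + R·V̇ + PEEP (constant-flow equation of motion).
Only the resistive term changes: ΔPIP = R × ΔV̇ = 15.0 × (1.0333 − 0.7667) = 15.0 × 0.2666 = 3.999 cmH2O.
Original PIP = 555/44.4 + 15.0×0.7667 + 11 = 35.001 cmH2O; new PIP = 35.001 + (3.999) = 39.0 cmH2O.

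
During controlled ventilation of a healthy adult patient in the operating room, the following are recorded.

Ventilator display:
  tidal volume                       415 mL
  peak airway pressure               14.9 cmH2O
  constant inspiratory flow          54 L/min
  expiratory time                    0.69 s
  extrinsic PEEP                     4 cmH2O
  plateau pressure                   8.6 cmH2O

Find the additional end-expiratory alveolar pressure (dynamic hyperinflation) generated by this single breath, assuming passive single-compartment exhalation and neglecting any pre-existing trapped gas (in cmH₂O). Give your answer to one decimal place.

1.5

Flow: 54 L/min ÷ 60 = 0.9 L/s.
R = (PIP − Pplat)/V̇ = (14.9 − 8.6) / 0.9 = 6.3/0.9 = 7.0 cmH2O·s/L.
C = Vt/(Pplat − PEEP) = 415.0 / (8.6 − 4) = 415.0/4.6 = 90.217 mL/cmH2O.
τ = R × C = 7.0 × 0.09022 L/cmH2O = 0.6315 s.
Fraction remaining = e^(−Te/τ) = e^(−0.69/0.6315) = 0.3353; trapped volume = 415.0 × 0.3353 = 139.15 mL.
Additional alveolar pressure from trapping ≈ V_trapped / C = 139.15 / 90.217 = 1.542 cmH2O.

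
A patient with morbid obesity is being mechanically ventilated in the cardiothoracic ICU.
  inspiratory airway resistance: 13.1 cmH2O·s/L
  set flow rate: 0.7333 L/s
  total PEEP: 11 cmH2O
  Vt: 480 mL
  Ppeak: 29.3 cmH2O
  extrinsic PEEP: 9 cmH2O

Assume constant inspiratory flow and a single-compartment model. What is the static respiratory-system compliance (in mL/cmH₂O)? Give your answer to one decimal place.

Total PEEP = 11 cmH2O (set 9 + intrinsic 2); this is the baseline alveolar pressure.
Equation of motion (constant flow): PIP = Vt/C + R·V̇ + PEEP.
Vt/C = PIP − R·V̇ − PEEP = 29.3 − 13.1×0.7333 − 11 = 29.3 − 9.606 − 11 = 8.694 cmH2O.
C = Vt / 8.694 = 480 / 8.694 = 55.21 mL/cmH2O.

55.2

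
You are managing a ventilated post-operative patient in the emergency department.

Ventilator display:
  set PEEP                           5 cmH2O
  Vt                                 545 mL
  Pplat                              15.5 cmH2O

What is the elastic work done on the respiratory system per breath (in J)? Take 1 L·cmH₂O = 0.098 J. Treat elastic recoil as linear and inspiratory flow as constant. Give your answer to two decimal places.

Elastic work ≈ ½ × (Pplat − PEEP) × Vt = 0.5 × (15.5 − 5) × 0.545 L = 0.5 × 10.5 × 0.545 = 2.861 L·cmH2O.
× 0.098 J/(L·cmH2O) → 0.2804 J.

0.28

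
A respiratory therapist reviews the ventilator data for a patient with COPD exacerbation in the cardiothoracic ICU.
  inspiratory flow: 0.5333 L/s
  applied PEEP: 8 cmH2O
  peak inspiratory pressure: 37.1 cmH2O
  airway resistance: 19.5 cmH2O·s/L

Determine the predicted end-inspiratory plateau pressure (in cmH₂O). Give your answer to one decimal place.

Pplat = PIP − Raw × flow = 37.1 − 19.5 × 0.5333 = 37.1 − 10.399 = 26.701 cmH2O.

26.7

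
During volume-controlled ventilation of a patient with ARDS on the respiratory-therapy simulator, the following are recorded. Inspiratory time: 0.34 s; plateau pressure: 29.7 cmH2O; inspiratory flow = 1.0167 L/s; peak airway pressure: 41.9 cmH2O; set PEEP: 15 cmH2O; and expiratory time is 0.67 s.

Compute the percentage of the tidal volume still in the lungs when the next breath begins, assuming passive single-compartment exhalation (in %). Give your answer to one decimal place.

9.3

Vt = flow × Ti = 1.0167 L/s × 0.34 s × 1000 mL/L = 345.68 mL.
R = (PIP − Pplat)/V̇ = (41.9 − 29.7) / 1.0167 = 12.2/1.0167 = 12.0 cmH2O·s/L.
C = Vt/(Pplat − PEEP) = 345.68 / (29.7 − 15) = 345.68/14.7 = 23.516 mL/cmH2O.
τ = R × C = 12.0 × 0.02352 L/cmH2O = 0.2822 s.
Fraction remaining at end-expiration = e^(−Te/τ) = e^(−0.67/0.2822) = 0.09309 → 9.309%.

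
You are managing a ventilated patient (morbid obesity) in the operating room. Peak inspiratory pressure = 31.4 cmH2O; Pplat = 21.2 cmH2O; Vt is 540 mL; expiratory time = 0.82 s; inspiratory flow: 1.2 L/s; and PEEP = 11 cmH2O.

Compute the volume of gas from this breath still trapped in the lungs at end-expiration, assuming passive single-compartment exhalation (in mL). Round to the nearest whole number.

R = (PIP − Pplat)/V̇ = (31.4 − 21.2) / 1.2 = 10.2/1.2 = 8.5 cmH2O·s/L.
C = Vt/(Pplat − PEEP) = 540.0 / (21.2 − 11) = 540.0/10.2 = 52.941 mL/cmH2O.
τ = R × C = 8.5 × 0.05294 L/cmH2O = 0.45 s.
Fraction remaining = e^(−Te/τ) = e^(−0.82/0.45) = 0.1617.
Trapped volume = 540.0 × 0.1617 = 87.318 mL.

87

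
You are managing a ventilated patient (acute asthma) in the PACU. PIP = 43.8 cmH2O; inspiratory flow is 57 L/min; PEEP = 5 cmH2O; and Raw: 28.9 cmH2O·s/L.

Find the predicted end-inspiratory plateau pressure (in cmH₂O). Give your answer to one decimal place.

16.3

Flow: 57 L/min ÷ 60 = 0.95 L/s.
Pplat = PIP − Raw × flow = 43.8 − 28.9 × 0.95 = 43.8 − 27.455 = 16.345 cmH2O.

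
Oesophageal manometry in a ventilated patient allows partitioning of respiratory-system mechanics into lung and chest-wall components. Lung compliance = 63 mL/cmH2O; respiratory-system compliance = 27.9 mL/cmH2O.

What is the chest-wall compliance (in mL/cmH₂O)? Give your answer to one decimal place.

50.1

1/Ccw = 1/Crs − 1/CL.
1/Ccw = 1/27.9 − 1/63 = 0.01997.
Ccw = 50.075 mL/cmH2O.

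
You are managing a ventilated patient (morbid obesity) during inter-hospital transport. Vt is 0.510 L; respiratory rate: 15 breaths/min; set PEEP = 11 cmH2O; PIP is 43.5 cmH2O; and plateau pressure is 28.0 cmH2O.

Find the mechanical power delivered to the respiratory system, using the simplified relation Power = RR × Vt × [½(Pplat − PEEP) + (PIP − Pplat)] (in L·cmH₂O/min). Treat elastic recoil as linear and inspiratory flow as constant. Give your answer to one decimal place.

183.6

Per-breath work = Vt × [½(Pplat−PEEP) + (PIP−Pplat)] = 0.510 × [0.5×17.0 + 15.5] = 0.510 × 24.0 = 12.24 L·cmH2O.
Power = 15 × 12.24 = 183.6 L·cmH2O/min.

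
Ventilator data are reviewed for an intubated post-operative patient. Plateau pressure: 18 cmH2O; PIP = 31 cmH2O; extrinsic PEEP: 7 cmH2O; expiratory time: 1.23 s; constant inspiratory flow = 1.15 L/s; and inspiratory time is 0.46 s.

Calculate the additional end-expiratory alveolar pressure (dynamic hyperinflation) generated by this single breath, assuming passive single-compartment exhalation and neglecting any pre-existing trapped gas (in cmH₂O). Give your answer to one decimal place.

Vt = flow × Ti = 1.15 L/s × 0.46 s × 1000 mL/L = 529.0 mL.
R = (PIP − Pplat)/V̇ = (31 − 18) / 1.15 = 13.0/1.15 = 11.304 cmH2O·s/L.
C = Vt/(Pplat − PEEP) = 529.0 / (18 − 7) = 529.0/11.0 = 48.091 mL/cmH2O.
τ = R × C = 11.304 × 0.04809 L/cmH2O = 0.5436 s.
Fraction remaining = e^(−Te/τ) = e^(−1.23/0.5436) = 0.1041; trapped volume = 529.0 × 0.1041 = 55.069 mL.
Additional alveolar pressure from trapping ≈ V_trapped / C = 55.069 / 48.091 = 1.145 cmH2O.

1.1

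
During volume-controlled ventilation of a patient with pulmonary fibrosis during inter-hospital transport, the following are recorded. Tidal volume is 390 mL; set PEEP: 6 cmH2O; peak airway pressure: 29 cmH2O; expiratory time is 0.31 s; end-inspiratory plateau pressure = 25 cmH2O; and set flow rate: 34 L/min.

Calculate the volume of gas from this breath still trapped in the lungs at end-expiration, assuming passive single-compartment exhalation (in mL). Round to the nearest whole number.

Flow: 34 L/min ÷ 60 = 0.5667 L/s.
R = (PIP − Pplat)/V̇ = (29 − 25) / 0.5667 = 4.0/0.5667 = 7.058 cmH2O·s/L.
C = Vt/(Pplat − PEEP) = 390.0 / (25 − 6) = 390.0/19.0 = 20.526 mL/cmH2O.
τ = R × C = 7.058 × 0.02053 L/cmH2O = 0.1449 s.
Fraction remaining = e^(−Te/τ) = e^(−0.31/0.1449) = 0.1177.
Trapped volume = 390.0 × 0.1177 = 45.903 mL.

46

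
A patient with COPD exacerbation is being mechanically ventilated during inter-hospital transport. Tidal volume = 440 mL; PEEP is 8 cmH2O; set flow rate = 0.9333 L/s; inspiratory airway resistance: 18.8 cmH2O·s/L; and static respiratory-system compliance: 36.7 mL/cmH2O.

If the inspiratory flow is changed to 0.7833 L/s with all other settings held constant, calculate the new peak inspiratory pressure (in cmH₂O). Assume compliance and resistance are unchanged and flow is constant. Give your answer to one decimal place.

PIP = Vt/C + R·V̇ + PEEP (constant-flow equation of motion).
Only the resistive term changes: ΔPIP = R × ΔV̇ = 18.8 × (0.7833 − 0.9333) = 18.8 × -0.15 = -2.82 cmH2O.
Original PIP = 440/36.7 + 18.8×0.9333 + 8 = 37.535 cmH2O; new PIP = 37.535 + (-2.82) = 34.715 cmH2O.

34.7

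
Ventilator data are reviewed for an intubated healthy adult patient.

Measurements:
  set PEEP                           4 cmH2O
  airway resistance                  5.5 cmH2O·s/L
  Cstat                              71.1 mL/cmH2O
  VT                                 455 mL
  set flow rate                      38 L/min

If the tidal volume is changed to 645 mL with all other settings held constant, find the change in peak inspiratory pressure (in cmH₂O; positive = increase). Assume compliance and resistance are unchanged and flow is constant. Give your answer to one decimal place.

2.7

PIP = Vt/C + R·V̇ + PEEP (constant-flow equation of motion).
Only the elastic term changes: ΔPIP = ΔVt / C = (645 − 455) / 71.1 = 2.672 cmH2O.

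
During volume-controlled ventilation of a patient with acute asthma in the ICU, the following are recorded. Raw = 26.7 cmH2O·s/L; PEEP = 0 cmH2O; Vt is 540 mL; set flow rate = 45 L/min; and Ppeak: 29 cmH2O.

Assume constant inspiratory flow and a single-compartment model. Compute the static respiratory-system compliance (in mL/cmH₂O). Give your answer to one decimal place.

Flow: 45 L/min ÷ 60 = 0.75 L/s.
Equation of motion (constant flow): PIP = Vt/C + R·V̇ + PEEP.
Vt/C = PIP − R·V̇ − PEEP = 29 − 26.7×0.75 − 0 = 29 − 20.025 − 0 = 8.975 cmH2O.
C = Vt / 8.975 = 540 / 8.975 = 60.167 mL/cmH2O.

60.2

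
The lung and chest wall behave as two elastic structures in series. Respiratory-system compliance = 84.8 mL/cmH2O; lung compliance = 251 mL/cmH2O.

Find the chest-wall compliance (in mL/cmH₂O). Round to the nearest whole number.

1/Ccw = 1/Crs − 1/CL.
1/Ccw = 1/84.8 − 1/251 = 0.007808.
Ccw = 128.07 mL/cmH2O.

128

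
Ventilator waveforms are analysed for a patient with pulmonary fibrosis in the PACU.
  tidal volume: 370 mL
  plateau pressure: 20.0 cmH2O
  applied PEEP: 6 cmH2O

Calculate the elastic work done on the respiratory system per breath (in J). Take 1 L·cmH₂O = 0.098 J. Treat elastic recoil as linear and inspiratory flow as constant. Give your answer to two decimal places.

Elastic work ≈ ½ × (Pplat − PEEP) × Vt = 0.5 × (20.0 − 6) × 0.370 L = 0.5 × 14.0 × 0.370 = 2.59 L·cmH2O.
× 0.098 J/(L·cmH2O) → 0.2538 J.

0.25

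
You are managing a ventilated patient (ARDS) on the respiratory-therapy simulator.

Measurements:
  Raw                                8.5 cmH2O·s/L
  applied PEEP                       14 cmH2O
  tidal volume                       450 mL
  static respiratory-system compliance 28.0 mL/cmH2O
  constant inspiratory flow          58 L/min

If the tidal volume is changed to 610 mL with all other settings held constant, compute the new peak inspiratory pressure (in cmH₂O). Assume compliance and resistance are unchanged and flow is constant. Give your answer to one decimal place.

Flow: 58 L/min ÷ 60 = 0.9667 L/s.
PIP = Vt/C + R·V̇ + PEEP (constant-flow equation of motion).
Only the elastic term changes: ΔPIP = ΔVt / C = (610 − 450) / 28.0 = 5.714 cmH2O.
Original PIP = 450/28.0 + 8.5×0.9667 + 14 = 38.288 cmH2O; new PIP = 38.288 + (5.714) = 44.002 cmH2O.

44.0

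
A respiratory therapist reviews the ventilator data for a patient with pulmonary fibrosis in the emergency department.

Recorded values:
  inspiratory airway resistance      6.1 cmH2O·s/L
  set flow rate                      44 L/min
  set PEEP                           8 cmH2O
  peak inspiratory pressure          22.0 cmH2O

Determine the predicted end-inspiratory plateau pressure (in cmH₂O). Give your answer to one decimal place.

17.5

Flow: 44 L/min ÷ 60 = 0.7333 L/s.
Pplat = PIP − Raw × flow = 22.0 − 6.1 × 0.7333 = 22.0 − 4.473 = 17.527 cmH2O.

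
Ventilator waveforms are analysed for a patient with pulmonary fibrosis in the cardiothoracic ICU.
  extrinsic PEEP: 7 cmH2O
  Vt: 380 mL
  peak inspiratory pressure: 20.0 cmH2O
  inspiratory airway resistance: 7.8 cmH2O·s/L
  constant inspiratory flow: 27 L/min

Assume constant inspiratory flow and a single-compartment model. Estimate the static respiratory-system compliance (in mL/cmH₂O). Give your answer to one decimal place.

40.0

Flow: 27 L/min ÷ 60 = 0.45 L/s.
Equation of motion (constant flow): PIP = Vt/C + R·V̇ + PEEP.
Vt/C = PIP − R·V̇ − PEEP = 20.0 − 7.8×0.45 − 7 = 20.0 − 3.51 − 7 = 9.49 cmH2O.
C = Vt / 9.49 = 380 / 9.49 = 40.042 mL/cmH2O.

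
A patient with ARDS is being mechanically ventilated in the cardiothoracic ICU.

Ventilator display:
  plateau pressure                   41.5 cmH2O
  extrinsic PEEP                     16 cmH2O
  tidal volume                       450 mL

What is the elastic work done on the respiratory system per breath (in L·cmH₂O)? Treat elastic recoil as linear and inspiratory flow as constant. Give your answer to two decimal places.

5.74

Elastic work ≈ ½ × (Pplat − PEEP) × Vt = 0.5 × (41.5 − 16) × 0.450 L = 0.5 × 25.5 × 0.450 = 5.738 L·cmH2O.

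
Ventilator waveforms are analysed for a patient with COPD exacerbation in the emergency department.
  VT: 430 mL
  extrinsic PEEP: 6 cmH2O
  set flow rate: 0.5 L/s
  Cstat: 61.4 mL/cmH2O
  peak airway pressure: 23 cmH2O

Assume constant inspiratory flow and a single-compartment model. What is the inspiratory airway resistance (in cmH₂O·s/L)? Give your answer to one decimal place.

20.0

Equation of motion (constant flow): PIP = Vt/C + R·V̇ + PEEP.
R·V̇ = PIP − Vt/C − PEEP = 23 − 430/61.4 − 6 = 23 − 7.003 − 6 = 9.997 cmH2O.
R = 9.997 / 0.5 = 19.994 cmH2O·s/L.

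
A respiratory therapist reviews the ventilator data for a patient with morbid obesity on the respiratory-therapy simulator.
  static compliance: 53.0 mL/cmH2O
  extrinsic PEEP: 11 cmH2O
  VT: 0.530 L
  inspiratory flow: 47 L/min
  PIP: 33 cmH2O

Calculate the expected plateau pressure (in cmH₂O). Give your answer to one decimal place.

Pplat = PEEP + Vt / Cstat = 11 + 530 / 53.0 = 11 + 10.0 = 21.0 cmH2O.

21.0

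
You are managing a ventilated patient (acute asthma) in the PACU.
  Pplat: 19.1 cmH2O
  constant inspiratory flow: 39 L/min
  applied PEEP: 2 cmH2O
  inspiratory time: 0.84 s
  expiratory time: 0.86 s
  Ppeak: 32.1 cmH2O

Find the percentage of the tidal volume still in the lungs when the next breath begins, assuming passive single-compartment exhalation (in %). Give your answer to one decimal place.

26.0

Flow: 39 L/min ÷ 60 = 0.65 L/s.
Vt = flow × Ti = 0.65 L/s × 0.84 s × 1000 mL/L = 546.0 mL.
R = (PIP − Pplat)/V̇ = (32.1 − 19.1) / 0.65 = 13.0/0.65 = 20.0 cmH2O·s/L.
C = Vt/(Pplat − PEEP) = 546.0 / (19.1 − 2) = 546.0/17.1 = 31.93 mL/cmH2O.
τ = R × C = 20.0 × 0.03193 L/cmH2O = 0.6386 s.
Fraction remaining at end-expiration = e^(−Te/τ) = e^(−0.86/0.6386) = 0.2601 → 26.01%.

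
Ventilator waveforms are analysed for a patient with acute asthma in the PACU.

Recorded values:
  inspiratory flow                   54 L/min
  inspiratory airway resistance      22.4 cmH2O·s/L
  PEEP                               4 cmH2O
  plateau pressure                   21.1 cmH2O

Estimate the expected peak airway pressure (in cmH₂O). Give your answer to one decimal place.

Flow: 54 L/min ÷ 60 = 0.9 L/s.
PIP = Pplat + Raw × flow = 21.1 + 22.4 × 0.9 = 21.1 + 20.16 = 41.26 cmH2O.

41.3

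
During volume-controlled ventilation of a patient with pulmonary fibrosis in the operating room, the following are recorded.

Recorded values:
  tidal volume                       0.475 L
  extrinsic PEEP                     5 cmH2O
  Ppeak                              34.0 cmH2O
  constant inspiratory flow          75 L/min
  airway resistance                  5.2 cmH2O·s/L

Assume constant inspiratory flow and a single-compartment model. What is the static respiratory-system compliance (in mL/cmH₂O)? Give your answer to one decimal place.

Flow: 75 L/min ÷ 60 = 1.25 L/s.
Equation of motion (constant flow): PIP = Vt/C + R·V̇ + PEEP.
Vt/C = PIP − R·V̇ − PEEP = 34.0 − 5.2×1.25 − 5 = 34.0 − 6.5 − 5 = 22.5 cmH2O.
C = Vt / 22.5 = 475 / 22.5 = 21.111 mL/cmH2O.

21.1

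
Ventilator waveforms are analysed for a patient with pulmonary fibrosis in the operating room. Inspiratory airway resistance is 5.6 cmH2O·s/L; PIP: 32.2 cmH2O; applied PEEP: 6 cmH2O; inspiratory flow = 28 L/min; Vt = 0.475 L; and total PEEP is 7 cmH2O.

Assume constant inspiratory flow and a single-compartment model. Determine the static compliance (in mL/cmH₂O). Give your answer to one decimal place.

Flow: 28 L/min ÷ 60 = 0.4667 L/s.
Total PEEP = 7 cmH2O (set 6 + intrinsic 1); this is the baseline alveolar pressure.
Equation of motion (constant flow): PIP = Vt/C + R·V̇ + PEEP.
Vt/C = PIP − R·V̇ − PEEP = 32.2 − 5.6×0.4667 − 7 = 32.2 − 2.614 − 7 = 22.586 cmH2O.
C = Vt / 22.586 = 475 / 22.586 = 21.031 mL/cmH2O.

21.0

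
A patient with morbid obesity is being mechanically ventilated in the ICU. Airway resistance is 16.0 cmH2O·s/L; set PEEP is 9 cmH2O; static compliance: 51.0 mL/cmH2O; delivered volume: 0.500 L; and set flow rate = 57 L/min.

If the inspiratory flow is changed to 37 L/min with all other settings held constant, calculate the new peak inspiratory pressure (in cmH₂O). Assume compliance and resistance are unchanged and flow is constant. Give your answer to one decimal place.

28.7

Flow: 57 L/min ÷ 60 = 0.95 L/s.
New flow: 37 L/min ÷ 60 = 0.6167 L/s.
PIP = Vt/C + R·V̇ + PEEP (constant-flow equation of motion).
Only the resistive term changes: ΔPIP = R × ΔV̇ = 16.0 × (0.6167 − 0.95) = 16.0 × -0.3333 = -5.333 cmH2O.
Original PIP = 500/51.0 + 16.0×0.95 + 9 = 34.004 cmH2O; new PIP = 34.004 + (-5.333) = 28.671 cmH2O.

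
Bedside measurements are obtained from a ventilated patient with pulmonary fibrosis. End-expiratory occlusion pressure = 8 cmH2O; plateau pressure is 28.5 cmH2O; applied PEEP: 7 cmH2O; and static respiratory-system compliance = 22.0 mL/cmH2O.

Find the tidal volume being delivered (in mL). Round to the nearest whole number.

End-expiratory occlusion gives total PEEP = 8 cmH2O (intrinsic PEEP = 8 − 7 = 1). Use total PEEP for the elastic gradient.
Vt = Cstat × (Pplat − PEEPtotal) = 22.0 × (28.5 − 8) = 22.0 × 20.5 = 451.0 mL.

451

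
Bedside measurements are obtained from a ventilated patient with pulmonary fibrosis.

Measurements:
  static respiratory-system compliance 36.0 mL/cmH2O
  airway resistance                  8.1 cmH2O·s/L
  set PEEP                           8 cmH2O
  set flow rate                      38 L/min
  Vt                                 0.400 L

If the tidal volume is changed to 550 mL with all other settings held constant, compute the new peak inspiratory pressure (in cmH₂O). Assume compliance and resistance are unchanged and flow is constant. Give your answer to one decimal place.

28.4

Flow: 38 L/min ÷ 60 = 0.6333 L/s.
PIP = Vt/C + R·V̇ + PEEP (constant-flow equation of motion).
Only the elastic term changes: ΔPIP = ΔVt / C = (550 − 400) / 36.0 = 4.167 cmH2O.
Original PIP = 400/36.0 + 8.1×0.6333 + 8 = 24.241 cmH2O; new PIP = 24.241 + (4.167) = 28.408 cmH2O.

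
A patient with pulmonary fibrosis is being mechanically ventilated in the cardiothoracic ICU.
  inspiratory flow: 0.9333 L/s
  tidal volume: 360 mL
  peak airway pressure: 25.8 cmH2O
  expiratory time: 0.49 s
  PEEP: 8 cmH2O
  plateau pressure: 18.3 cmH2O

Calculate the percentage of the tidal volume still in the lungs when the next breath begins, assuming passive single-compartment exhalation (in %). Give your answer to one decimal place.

R = (PIP − Pplat)/V̇ = (25.8 − 18.3) / 0.9333 = 7.5/0.9333 = 8.036 cmH2O·s/L.
C = Vt/(Pplat − PEEP) = 360.0 / (18.3 − 8) = 360.0/10.3 = 34.951 mL/cmH2O.
τ = R × C = 8.036 × 0.03495 L/cmH2O = 0.2809 s.
Fraction remaining at end-expiration = e^(−Te/τ) = e^(−0.49/0.2809) = 0.1748 → 17.48%.

17.5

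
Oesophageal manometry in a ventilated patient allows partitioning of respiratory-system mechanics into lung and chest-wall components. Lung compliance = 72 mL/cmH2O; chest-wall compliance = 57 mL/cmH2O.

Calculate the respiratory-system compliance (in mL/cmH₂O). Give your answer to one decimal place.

Lung and chest wall are elastances in series: 1/Crs = 1/CL + 1/Ccw.
1/Crs = 1/72 + 1/57 = 0.03143.
Crs = 31.817 mL/cmH2O.

31.8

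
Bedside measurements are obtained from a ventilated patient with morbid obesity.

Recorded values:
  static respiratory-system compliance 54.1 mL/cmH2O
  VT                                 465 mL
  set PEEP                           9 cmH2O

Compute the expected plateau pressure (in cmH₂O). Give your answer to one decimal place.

Pplat = PEEP + Vt / Cstat = 9 + 465 / 54.1 = 9 + 8.595 = 17.595 cmH2O.

17.6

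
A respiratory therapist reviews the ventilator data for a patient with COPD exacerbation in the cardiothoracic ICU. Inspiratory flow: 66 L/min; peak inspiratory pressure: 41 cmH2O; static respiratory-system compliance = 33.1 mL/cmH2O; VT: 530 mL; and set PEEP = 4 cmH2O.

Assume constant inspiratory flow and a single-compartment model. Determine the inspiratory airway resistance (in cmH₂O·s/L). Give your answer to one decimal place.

19.1

Flow: 66 L/min ÷ 60 = 1.1 L/s.
Equation of motion (constant flow): PIP = Vt/C + R·V̇ + PEEP.
R·V̇ = PIP − Vt/C − PEEP = 41 − 530/33.1 − 4 = 41 − 16.012 − 4 = 20.988 cmH2O.
R = 20.988 / 1.1 = 19.08 cmH2O·s/L.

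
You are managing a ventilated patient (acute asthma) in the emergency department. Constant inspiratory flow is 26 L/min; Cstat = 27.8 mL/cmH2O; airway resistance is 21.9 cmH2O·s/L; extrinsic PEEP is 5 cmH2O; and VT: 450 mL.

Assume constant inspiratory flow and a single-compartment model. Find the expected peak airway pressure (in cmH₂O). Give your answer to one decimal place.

Flow: 26 L/min ÷ 60 = 0.4333 L/s.
Equation of motion (constant flow): PIP = Vt/C + R·V̇ + PEEP.
PIP = 450/27.8 + 21.9×0.4333 + 5 = 16.187 + 9.489 + 5 = 30.676 cmH2O.

30.7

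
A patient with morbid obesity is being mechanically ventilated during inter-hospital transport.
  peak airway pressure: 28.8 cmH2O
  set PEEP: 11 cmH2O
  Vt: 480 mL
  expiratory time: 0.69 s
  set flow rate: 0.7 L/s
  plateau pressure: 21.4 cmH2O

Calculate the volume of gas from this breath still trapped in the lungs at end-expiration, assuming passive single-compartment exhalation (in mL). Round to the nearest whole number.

117

R = (PIP − Pplat)/V̇ = (28.8 − 21.4) / 0.7 = 7.4/0.7 = 10.571 cmH2O·s/L.
C = Vt/(Pplat − PEEP) = 480.0 / (21.4 − 11) = 480.0/10.4 = 46.154 mL/cmH2O.
τ = R × C = 10.571 × 0.04615 L/cmH2O = 0.4879 s.
Fraction remaining = e^(−Te/τ) = e^(−0.69/0.4879) = 0.2431.
Trapped volume = 480.0 × 0.2431 = 116.69 mL.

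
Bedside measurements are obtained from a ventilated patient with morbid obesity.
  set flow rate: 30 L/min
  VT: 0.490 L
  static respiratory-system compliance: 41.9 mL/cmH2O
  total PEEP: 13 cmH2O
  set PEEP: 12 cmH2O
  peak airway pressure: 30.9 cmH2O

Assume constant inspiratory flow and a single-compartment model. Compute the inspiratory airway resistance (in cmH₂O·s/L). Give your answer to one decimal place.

Flow: 30 L/min ÷ 60 = 0.5 L/s.
Total PEEP = 13 cmH2O (set 12 + intrinsic 1); this is the baseline alveolar pressure.
Equation of motion (constant flow): PIP = Vt/C + R·V̇ + PEEP.
R·V̇ = PIP − Vt/C − PEEP = 30.9 − 490/41.9 − 13 = 30.9 − 11.695 − 13 = 6.205 cmH2O.
R = 6.205 / 0.5 = 12.41 cmH2O·s/L.

12.4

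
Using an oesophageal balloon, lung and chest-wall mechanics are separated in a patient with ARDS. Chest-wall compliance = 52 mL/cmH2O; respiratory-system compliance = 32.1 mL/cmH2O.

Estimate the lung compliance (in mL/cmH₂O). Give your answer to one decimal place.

83.9

1/CL = 1/Crs − 1/Ccw.
1/CL = 1/32.1 − 1/52 = 0.01192.
CL = 83.893 mL/cmH2O.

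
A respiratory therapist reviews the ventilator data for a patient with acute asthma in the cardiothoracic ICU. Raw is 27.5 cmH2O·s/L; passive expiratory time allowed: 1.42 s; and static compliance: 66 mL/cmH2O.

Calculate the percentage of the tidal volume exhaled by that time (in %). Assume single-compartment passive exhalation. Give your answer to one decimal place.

τ = R × C = 27.5 × 66 mL/cmH2O = 27.5 × 0.066 L/cmH2O = 1.815 s.
Passive exhalation: V(t)/V₀ = e^(−t/τ) = e^(−1.42/1.815) = 0.4573.
Fraction exhaled = 1 − 0.4573 = 0.5427 → 54.27%.

54.3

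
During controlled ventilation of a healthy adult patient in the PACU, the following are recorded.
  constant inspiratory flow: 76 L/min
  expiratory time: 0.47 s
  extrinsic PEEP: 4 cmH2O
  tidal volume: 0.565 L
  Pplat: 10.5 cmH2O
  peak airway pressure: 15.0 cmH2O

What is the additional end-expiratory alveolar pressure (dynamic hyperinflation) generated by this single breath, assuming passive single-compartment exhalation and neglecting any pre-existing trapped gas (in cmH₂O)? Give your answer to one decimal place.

Flow: 76 L/min ÷ 60 = 1.2667 L/s.
R = (PIP − Pplat)/V̇ = (15.0 − 10.5) / 1.2667 = 4.5/1.2667 = 3.553 cmH2O·s/L.
C = Vt/(Pplat − PEEP) = 565.0 / (10.5 − 4) = 565.0/6.5 = 86.923 mL/cmH2O.
τ = R × C = 3.553 × 0.08692 L/cmH2O = 0.3088 s.
Fraction remaining = e^(−Te/τ) = e^(−0.47/0.3088) = 0.2183; trapped volume = 565.0 × 0.2183 = 123.34 mL.
Additional alveolar pressure from trapping ≈ V_trapped / C = 123.34 / 86.923 = 1.419 cmH2O.

1.4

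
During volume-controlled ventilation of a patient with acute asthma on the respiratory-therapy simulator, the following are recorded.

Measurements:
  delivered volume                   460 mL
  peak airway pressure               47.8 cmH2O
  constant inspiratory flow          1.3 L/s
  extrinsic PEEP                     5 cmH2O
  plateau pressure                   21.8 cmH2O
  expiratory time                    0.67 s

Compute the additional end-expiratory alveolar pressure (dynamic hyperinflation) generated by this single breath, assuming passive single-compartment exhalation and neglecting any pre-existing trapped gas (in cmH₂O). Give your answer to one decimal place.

4.9

R = (PIP − Pplat)/V̇ = (47.8 − 21.8) / 1.3 = 26.0/1.3 = 20.0 cmH2O·s/L.
C = Vt/(Pplat − PEEP) = 460.0 / (21.8 − 5) = 460.0/16.8 = 27.381 mL/cmH2O.
τ = R × C = 20.0 × 0.02738 L/cmH2O = 0.5476 s.
Fraction remaining = e^(−Te/τ) = e^(−0.67/0.5476) = 0.2942; trapped volume = 460.0 × 0.2942 = 135.33 mL.
Additional alveolar pressure from trapping ≈ V_trapped / C = 135.33 / 27.381 = 4.942 cmH2O.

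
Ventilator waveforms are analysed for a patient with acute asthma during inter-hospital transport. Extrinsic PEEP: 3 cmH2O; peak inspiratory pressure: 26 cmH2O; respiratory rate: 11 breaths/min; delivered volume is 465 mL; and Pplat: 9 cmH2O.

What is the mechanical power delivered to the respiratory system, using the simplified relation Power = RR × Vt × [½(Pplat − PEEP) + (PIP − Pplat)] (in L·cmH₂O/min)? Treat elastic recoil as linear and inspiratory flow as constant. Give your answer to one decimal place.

102.3

Per-breath work = Vt × [½(Pplat−PEEP) + (PIP−Pplat)] = 0.465 × [0.5×6.0 + 17.0] = 0.465 × 20.0 = 9.3 L·cmH2O.
Power = 11 × 9.3 = 102.3 L·cmH2O/min.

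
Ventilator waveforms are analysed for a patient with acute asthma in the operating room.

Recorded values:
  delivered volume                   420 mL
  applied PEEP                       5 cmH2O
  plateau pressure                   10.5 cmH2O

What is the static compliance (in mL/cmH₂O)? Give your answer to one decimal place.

76.4

Cstat = Vt / (Pplat − PEEP) = 420 / (10.5 − 5) = 420 / 5.5 = 76.364 mL/cmH2O.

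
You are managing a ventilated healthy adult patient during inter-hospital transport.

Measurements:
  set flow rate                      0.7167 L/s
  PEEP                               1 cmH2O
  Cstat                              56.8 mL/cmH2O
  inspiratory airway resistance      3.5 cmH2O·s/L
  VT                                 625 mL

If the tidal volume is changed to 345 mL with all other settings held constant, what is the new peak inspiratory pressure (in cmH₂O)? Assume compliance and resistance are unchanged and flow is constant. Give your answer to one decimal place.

PIP = Vt/C + R·V̇ + PEEP (constant-flow equation of motion).
Only the elastic term changes: ΔPIP = ΔVt / C = (345 − 625) / 56.8 = -4.93 cmH2O.
Original PIP = 625/56.8 + 3.5×0.7167 + 1 = 14.512 cmH2O; new PIP = 14.512 + (-4.93) = 9.582 cmH2O.

9.6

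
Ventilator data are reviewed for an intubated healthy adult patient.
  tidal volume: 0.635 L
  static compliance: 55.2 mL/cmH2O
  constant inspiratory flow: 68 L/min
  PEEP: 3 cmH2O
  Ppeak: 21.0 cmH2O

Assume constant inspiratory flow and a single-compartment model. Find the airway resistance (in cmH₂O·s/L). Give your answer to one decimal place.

5.7

Flow: 68 L/min ÷ 60 = 1.1333 L/s.
Equation of motion (constant flow): PIP = Vt/C + R·V̇ + PEEP.
R·V̇ = PIP − Vt/C − PEEP = 21.0 − 635/55.2 − 3 = 21.0 − 11.504 − 3 = 6.496 cmH2O.
R = 6.496 / 1.1333 = 5.732 cmH2O·s/L.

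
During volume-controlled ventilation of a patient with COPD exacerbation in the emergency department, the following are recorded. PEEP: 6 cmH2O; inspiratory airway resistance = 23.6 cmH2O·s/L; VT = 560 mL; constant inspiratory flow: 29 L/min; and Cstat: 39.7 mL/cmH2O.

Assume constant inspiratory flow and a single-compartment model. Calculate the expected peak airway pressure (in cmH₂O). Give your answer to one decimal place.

31.5

Flow: 29 L/min ÷ 60 = 0.4833 L/s.
Equation of motion (constant flow): PIP = Vt/C + R·V̇ + PEEP.
PIP = 560/39.7 + 23.6×0.4833 + 6 = 14.106 + 11.406 + 6 = 31.512 cmH2O.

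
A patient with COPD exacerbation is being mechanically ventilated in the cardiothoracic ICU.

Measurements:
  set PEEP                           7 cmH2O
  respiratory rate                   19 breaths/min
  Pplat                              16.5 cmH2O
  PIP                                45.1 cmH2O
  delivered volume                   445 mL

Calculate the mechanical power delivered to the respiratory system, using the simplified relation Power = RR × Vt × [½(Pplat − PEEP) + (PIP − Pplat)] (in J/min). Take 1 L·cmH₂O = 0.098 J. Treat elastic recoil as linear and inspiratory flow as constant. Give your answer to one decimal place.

27.6

Per-breath work = Vt × [½(Pplat−PEEP) + (PIP−Pplat)] = 0.445 × [0.5×9.5 + 28.6] = 0.445 × 33.35 = 14.841 L·cmH2O.
Power = 19 × 14.841 = 281.98 L·cmH2O/min.
× 0.098 J/(L·cmH2O) → 27.634 J/min.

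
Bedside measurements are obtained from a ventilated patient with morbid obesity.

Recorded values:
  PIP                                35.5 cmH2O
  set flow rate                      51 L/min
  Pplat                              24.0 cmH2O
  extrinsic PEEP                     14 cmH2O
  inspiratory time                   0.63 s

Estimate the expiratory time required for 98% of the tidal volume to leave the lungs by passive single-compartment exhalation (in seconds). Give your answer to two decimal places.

Flow: 51 L/min ÷ 60 = 0.85 L/s.
Vt = flow × Ti = 0.85 L/s × 0.63 s × 1000 mL/L = 535.5 mL.
R = (PIP − Pplat)/V̇ = (35.5 − 24.0) / 0.85 = 11.5/0.85 = 13.529 cmH2O·s/L.
C = Vt/(Pplat − PEEP) = 535.5 / (24.0 − 14) = 535.5/10.0 = 53.55 mL/cmH2O.
τ = R × C = 13.529 × 0.05355 L/cmH2O = 0.7245 s.
t = −τ·ln(1 − 0.98) = −0.7245·ln(0.02) = 2.834 s.

2.83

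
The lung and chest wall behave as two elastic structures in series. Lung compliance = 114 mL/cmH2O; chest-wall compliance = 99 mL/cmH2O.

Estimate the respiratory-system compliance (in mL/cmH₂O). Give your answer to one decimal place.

53.0

Lung and chest wall are elastances in series: 1/Crs = 1/CL + 1/Ccw.
1/Crs = 1/114 + 1/99 = 0.01887.
Crs = 52.994 mL/cmH2O.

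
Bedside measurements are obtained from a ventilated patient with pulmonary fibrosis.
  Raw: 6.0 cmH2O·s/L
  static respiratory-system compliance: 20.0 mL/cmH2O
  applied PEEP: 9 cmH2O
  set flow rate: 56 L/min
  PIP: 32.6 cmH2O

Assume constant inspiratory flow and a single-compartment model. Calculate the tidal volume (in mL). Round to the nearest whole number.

Flow: 56 L/min ÷ 60 = 0.9333 L/s.
Equation of motion (constant flow): PIP = Vt/C + R·V̇ + PEEP.
Vt/C = PIP − R·V̇ − PEEP = 32.6 − 5.6 − 9 = 18.0 cmH2O.
Vt = C × 18.0 = 20.0 × 18.0 = 360.0 mL.

360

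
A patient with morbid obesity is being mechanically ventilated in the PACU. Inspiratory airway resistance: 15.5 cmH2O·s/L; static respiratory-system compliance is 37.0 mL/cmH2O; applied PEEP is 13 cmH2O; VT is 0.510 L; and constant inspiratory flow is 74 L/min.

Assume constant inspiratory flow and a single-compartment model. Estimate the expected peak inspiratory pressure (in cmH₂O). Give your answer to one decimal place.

Flow: 74 L/min ÷ 60 = 1.2333 L/s.
Equation of motion (constant flow): PIP = Vt/C + R·V̇ + PEEP.
PIP = 510/37.0 + 15.5×1.2333 + 13 = 13.784 + 19.116 + 13 = 45.9 cmH2O.

45.9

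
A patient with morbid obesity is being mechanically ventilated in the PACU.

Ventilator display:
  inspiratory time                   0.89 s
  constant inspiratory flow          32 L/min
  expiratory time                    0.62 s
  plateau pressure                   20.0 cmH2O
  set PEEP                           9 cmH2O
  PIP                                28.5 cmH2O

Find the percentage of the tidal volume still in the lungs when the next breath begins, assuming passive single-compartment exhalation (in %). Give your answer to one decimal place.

40.6

Flow: 32 L/min ÷ 60 = 0.5333 L/s.
Vt = flow × Ti = 0.5333 L/s × 0.89 s × 1000 mL/L = 474.64 mL.
R = (PIP − Pplat)/V̇ = (28.5 − 20.0) / 0.5333 = 8.5/0.5333 = 15.938 cmH2O·s/L.
C = Vt/(Pplat − PEEP) = 474.64 / (20.0 − 9) = 474.64/11.0 = 43.149 mL/cmH2O.
τ = R × C = 15.938 × 0.04315 L/cmH2O = 0.6877 s.
Fraction remaining at end-expiration = e^(−Te/τ) = e^(−0.62/0.6877) = 0.4059 → 40.59%.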